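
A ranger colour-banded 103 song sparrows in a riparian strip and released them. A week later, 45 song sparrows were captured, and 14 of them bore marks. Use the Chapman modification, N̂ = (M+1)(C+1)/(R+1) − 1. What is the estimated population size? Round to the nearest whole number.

N̂ = (103+1)(45+1)/(14+1) − 1 = 104·46/15 − 1
= 4784/15 − 1 ≈ 318.9 − 1 ≈ 317.9 → 318

N ≈ 318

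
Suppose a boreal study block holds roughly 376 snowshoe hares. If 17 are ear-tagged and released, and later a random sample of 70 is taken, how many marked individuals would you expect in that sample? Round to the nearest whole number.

Expected recaptures E[R] = M·C / N.
E[R] = 17 × 70 / 376 = 1190 / 376 ≈ 3.2 → 3

expected recaptures ≈ 3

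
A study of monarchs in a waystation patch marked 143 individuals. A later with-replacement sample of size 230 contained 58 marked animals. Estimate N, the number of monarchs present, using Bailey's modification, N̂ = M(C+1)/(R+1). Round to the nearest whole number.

N̂ = 143·(230+1)/(58+1) = 143·231/59 = 33033/59 ≈ 559.9 → 560

N ≈ 560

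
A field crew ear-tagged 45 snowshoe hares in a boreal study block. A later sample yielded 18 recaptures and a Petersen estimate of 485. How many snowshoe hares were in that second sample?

From N = M·C/R: C = N·R / M = 485·18 / 45 = 8730 / 45 = 194.

C = 194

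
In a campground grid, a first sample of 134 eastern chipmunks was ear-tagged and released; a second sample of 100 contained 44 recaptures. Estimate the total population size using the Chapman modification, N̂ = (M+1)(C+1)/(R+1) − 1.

N = 302

N̂ = (134+1)(100+1)/(44+1) − 1 = 135·101/45 − 1
= 13635/45 − 1 = 303 − 1 = 302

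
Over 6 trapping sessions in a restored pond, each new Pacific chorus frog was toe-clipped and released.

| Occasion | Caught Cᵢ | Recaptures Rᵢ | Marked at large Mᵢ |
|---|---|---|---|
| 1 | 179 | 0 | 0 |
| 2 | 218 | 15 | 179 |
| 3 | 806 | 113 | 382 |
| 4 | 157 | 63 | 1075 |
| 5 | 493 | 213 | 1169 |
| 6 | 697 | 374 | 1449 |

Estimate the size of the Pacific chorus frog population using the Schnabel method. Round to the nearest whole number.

N ≈ 2702

Σ MᵢCᵢ = 0·179 + 179·218 + 382·806 + 1075·157 + 1169·493 + 1449·697 = 0 + 39022 + 307892 + 168775 + 576317 + 1009953 = 2101959
Σ Rᵢ = 0 + 15 + 113 + 63 + 213 + 374 = 778
N̂ = 2101959 / 778 ≈ 2701.7 → 2702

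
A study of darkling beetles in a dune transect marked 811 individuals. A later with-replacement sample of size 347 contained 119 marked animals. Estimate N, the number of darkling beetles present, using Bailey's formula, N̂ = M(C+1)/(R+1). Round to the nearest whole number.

N ≈ 2352

N̂ = 811·(347+1)/(119+1) = 811·348/120 = 282228/120 ≈ 2351.9 → 2352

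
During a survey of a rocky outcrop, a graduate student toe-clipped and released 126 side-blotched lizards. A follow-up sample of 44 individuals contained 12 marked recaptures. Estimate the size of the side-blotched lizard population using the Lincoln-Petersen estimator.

N = (126 × 44) / 12 = 5544 / 12 = 462

N = 462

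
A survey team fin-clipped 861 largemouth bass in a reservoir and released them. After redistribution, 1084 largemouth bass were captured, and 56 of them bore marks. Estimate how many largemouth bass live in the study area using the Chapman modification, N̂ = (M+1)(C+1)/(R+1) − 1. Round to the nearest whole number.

N̂ = (861+1)(1084+1)/(56+1) − 1 = 862·1085/57 − 1
= 935270/57 − 1 ≈ 16408.2 − 1 ≈ 16407.2 → 16407

N ≈ 16,407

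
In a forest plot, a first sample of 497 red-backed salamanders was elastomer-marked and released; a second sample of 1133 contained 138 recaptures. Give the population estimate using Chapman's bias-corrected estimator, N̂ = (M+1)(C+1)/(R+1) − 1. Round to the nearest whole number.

N̂ = (497+1)(1133+1)/(138+1) − 1 = 498·1134/139 − 1
= 564732/139 − 1 ≈ 4062.8 − 1 ≈ 4061.8 → 4062

N ≈ 4062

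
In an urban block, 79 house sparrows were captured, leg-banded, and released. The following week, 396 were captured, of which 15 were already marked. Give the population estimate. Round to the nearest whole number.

N ≈ 2086

Lincoln-Petersen assumes M/N = R/C, so N = M·C / R.
N = (79 × 396) / 15 = 31284 / 15 ≈ 2085.6 → 2086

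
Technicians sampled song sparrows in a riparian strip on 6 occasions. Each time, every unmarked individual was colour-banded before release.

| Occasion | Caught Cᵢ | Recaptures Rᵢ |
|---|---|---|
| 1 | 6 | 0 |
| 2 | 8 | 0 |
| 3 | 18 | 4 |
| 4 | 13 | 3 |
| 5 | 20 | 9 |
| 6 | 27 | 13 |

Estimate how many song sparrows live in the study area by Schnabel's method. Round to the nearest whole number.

Marked at large before each occasion: Mᵢ = Σⱼ<ᵢ (Cⱼ − Rⱼ) → M1=0, M2=6, M3=14, M4=28, M5=38, M6=49
Σ MᵢCᵢ = 0·6 + 6·8 + 14·18 + 28·13 + 38·20 + 49·27 = 0 + 48 + 252 + 364 + 760 + 1323 = 2747
Σ Rᵢ = 0 + 0 + 4 + 3 + 9 + 13 = 29
N̂ = 2747 / 29 ≈ 94.7 → 95

N ≈ 95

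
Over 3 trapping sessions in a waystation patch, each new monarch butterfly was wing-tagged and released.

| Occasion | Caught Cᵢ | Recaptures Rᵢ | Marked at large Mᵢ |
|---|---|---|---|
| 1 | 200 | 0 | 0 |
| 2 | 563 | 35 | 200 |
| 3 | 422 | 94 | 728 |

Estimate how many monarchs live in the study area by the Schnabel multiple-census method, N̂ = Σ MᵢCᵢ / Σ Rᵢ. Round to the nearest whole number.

N ≈ 3254

Σ MᵢCᵢ = 0·200 + 200·563 + 728·422 = 0 + 112600 + 307216 = 419816
Σ Rᵢ = 0 + 35 + 94 = 129
N̂ = 419816 / 129 ≈ 3254.4 → 3254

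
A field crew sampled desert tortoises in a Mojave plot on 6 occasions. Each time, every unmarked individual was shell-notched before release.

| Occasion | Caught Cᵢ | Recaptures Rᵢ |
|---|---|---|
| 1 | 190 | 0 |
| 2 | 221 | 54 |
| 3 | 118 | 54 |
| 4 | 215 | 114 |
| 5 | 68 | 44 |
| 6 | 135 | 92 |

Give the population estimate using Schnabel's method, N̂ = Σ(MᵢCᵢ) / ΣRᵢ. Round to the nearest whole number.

Marked at large before each occasion: Mᵢ = Σⱼ<ᵢ (Cⱼ − Rⱼ) → M1=0, M2=190, M3=357, M4=421, M5=522, M6=546
Σ MᵢCᵢ = 0·190 + 190·221 + 357·118 + 421·215 + 522·68 + 546·135 = 0 + 41990 + 42126 + 90515 + 35496 + 73710 = 283837
Σ Rᵢ = 0 + 54 + 54 + 114 + 44 + 92 = 358
N̂ = 283837 / 358 ≈ 792.8 → 793

N ≈ 793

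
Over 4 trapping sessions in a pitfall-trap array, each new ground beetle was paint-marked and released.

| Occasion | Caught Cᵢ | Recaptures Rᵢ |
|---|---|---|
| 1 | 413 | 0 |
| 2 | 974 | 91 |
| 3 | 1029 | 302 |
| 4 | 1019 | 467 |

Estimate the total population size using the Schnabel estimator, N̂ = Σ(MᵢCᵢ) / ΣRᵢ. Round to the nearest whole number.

Marked at large before each occasion: Mᵢ = Σⱼ<ᵢ (Cⱼ − Rⱼ) → M1=0, M2=413, M3=1296, M4=2023
Σ MᵢCᵢ = 0·413 + 413·974 + 1296·1029 + 2023·1019 = 0 + 402262 + 1333584 + 2061437 = 3797283
Σ Rᵢ = 0 + 91 + 302 + 467 = 860
N̂ = 3797283 / 860 ≈ 4415.4 → 4415

N ≈ 4415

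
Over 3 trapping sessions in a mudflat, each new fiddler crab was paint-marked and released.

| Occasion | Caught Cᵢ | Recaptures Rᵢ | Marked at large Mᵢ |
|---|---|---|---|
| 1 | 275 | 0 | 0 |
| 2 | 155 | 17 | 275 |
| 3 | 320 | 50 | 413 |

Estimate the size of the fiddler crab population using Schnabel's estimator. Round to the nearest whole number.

N ≈ 2609

Σ MᵢCᵢ = 0·275 + 275·155 + 413·320 = 0 + 42625 + 132160 = 174785
Σ Rᵢ = 0 + 17 + 50 = 67
N̂ = 174785 / 67 ≈ 2608.7 → 2609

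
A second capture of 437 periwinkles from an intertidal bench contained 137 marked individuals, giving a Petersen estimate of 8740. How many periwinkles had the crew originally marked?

M = 2740

From N = M·C/R: M = N·R / C = 8740·137 / 437 = 1197380 / 437 = 2740.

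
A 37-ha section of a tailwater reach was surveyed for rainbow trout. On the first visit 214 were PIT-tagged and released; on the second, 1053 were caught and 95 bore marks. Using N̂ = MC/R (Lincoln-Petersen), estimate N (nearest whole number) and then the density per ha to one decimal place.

N̂ = 214·1053/95 = 225342/95 ≈ 2372.0 → 2372
Density = N̂ / area = 2372 / 37 ≈ 64.11 → 64.1 per ha

density ≈ 64.1 rainbow trout per ha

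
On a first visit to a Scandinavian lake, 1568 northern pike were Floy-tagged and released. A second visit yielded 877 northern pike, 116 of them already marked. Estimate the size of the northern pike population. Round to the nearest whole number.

N ≈ 11,855

The marked fraction in the recapture sample should equal the marked fraction in the population: 116/877 = 1568/N.
N = (1568 × 877) / 116 = 1375136 / 116 ≈ 11854.6 → 11855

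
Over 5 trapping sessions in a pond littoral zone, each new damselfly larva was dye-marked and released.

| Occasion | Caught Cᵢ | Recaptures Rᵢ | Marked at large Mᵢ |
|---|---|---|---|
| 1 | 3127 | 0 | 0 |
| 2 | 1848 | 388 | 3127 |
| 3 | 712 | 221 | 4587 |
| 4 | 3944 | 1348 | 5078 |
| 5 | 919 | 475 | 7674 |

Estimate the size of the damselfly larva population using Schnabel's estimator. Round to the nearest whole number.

Σ MᵢCᵢ = 0·3127 + 3127·1848 + 4587·712 + 5078·3944 + 7674·919 = 0 + 5778696 + 3265944 + 20027632 + 7052406 = 36124678
Σ Rᵢ = 0 + 388 + 221 + 1348 + 475 = 2432
N̂ = 36124678 / 2432 ≈ 14853.9 → 14854

N ≈ 14,854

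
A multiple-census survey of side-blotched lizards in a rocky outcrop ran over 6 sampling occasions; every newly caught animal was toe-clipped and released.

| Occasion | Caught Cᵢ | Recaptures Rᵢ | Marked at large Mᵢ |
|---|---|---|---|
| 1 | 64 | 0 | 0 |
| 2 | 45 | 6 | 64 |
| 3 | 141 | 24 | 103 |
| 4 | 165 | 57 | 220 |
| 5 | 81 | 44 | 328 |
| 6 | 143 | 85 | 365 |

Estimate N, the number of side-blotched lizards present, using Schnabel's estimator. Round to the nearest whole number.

N ≈ 613

Σ MᵢCᵢ = 0·64 + 64·45 + 103·141 + 220·165 + 328·81 + 365·143 = 0 + 2880 + 14523 + 36300 + 26568 + 52195 = 132466
Σ Rᵢ = 0 + 6 + 24 + 57 + 44 + 85 = 216
N̂ = 132466 / 216 ≈ 613.3 → 613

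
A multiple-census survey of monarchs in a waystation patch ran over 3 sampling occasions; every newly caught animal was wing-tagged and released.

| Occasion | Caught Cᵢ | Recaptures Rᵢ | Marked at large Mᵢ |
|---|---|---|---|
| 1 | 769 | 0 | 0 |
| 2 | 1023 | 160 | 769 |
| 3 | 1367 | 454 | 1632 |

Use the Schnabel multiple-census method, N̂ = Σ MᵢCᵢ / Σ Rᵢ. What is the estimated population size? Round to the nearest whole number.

Σ MᵢCᵢ = 0·769 + 769·1023 + 1632·1367 = 0 + 786687 + 2230944 = 3017631
Σ Rᵢ = 0 + 160 + 454 = 614
N̂ = 3017631 / 614 ≈ 4914.7 → 4915

N ≈ 4915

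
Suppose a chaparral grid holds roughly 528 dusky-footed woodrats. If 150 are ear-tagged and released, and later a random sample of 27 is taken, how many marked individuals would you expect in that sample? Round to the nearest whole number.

expected recaptures ≈ 8

Expected recaptures E[R] = M·C / N.
E[R] = 150 × 27 / 528 = 4050 / 528 ≈ 7.7 → 8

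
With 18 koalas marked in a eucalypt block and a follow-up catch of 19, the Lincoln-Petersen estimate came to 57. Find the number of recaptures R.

From N = M·C/R: R = M·C / N = 18·19 / 57 = 342 / 57 = 6.

R = 6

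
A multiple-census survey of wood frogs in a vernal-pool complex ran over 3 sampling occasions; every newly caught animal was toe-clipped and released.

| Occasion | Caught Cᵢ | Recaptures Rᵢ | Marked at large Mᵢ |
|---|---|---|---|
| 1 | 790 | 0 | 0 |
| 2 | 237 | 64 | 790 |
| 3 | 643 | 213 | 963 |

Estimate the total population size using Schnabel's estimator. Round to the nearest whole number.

Σ MᵢCᵢ = 0·790 + 790·237 + 963·643 = 0 + 187230 + 619209 = 806439
Σ Rᵢ = 0 + 64 + 213 = 277
N̂ = 806439 / 277 ≈ 2911.3 → 2911

N ≈ 2911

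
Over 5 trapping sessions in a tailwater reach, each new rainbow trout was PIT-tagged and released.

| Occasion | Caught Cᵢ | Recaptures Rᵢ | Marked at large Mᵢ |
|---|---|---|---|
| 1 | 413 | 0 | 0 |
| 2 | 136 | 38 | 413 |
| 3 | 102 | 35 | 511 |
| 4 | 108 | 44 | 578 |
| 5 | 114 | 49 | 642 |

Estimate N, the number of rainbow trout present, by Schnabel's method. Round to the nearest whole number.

N ≈ 1469

Σ MᵢCᵢ = 0·413 + 413·136 + 511·102 + 578·108 + 642·114 = 0 + 56168 + 52122 + 62424 + 73188 = 243902
Σ Rᵢ = 0 + 38 + 35 + 44 + 49 = 166
N̂ = 243902 / 166 ≈ 1469.3 → 1469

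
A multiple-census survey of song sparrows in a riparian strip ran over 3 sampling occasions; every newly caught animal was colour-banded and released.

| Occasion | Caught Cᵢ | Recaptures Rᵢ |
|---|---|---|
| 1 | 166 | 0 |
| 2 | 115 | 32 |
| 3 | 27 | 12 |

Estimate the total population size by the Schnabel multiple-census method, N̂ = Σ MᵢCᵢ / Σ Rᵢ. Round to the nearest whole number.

N ≈ 587

Marked at large before each occasion: Mᵢ = Σⱼ<ᵢ (Cⱼ − Rⱼ) → M1=0, M2=166, M3=249
Σ MᵢCᵢ = 0·166 + 166·115 + 249·27 = 0 + 19090 + 6723 = 25813
Σ Rᵢ = 0 + 32 + 12 = 44
N̂ = 25813 / 44 ≈ 586.7 → 587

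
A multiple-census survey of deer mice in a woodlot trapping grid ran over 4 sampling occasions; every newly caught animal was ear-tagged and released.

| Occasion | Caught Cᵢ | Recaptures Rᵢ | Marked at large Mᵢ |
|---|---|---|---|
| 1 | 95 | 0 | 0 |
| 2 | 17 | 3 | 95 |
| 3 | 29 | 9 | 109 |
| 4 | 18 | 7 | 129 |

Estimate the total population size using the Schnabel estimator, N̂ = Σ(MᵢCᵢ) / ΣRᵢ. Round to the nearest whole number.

Σ MᵢCᵢ = 0·95 + 95·17 + 109·29 + 129·18 = 0 + 1615 + 3161 + 2322 = 7098
Σ Rᵢ = 0 + 3 + 9 + 7 = 19
N̂ = 7098 / 19 ≈ 373.6 → 374

N ≈ 374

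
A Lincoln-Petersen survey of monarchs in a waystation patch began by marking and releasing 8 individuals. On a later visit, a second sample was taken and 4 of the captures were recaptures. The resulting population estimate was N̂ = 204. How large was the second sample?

From N = M·C/R: C = N·R / M = 204·4 / 8 = 816 / 8 = 102.

C = 102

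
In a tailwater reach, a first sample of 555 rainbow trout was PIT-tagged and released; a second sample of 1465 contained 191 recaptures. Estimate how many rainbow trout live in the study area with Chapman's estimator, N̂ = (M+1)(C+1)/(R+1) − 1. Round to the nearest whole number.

N ≈ 4244

N̂ = (555+1)(1465+1)/(191+1) − 1 = 556·1466/192 − 1
= 815096/192 − 1 ≈ 4245.3 − 1 ≈ 4244.3 → 4244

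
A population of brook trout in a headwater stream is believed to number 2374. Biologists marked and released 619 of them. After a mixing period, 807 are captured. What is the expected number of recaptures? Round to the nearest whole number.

expected recaptures ≈ 210

The marked fraction of the population is 619/2374, so in a sample of 807 expect C·(M/N) marked.
E[R] = 619 × 807 / 2374 = 499533 / 2374 ≈ 210.4 → 210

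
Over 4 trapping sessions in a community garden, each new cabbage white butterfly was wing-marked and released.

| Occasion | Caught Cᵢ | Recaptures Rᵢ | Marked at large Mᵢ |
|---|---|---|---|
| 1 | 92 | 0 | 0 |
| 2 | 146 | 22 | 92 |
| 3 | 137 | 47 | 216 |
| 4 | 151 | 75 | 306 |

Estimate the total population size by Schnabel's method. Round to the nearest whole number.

Σ MᵢCᵢ = 0·92 + 92·146 + 216·137 + 306·151 = 0 + 13432 + 29592 + 46206 = 89230
Σ Rᵢ = 0 + 22 + 47 + 75 = 144
N̂ = 89230 / 144 ≈ 619.7 → 620

N ≈ 620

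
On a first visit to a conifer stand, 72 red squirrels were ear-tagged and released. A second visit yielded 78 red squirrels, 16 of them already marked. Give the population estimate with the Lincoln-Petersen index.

N = (72 × 78) / 16 = 5616 / 16 = 351

N = 351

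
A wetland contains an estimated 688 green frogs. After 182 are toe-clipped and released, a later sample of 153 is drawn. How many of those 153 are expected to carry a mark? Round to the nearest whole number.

The marked fraction of the population is 182/688, so in a sample of 153 expect C·(M/N) marked.
E[R] = 182 × 153 / 688 = 27846 / 688 ≈ 40.47 → 40

expected recaptures ≈ 40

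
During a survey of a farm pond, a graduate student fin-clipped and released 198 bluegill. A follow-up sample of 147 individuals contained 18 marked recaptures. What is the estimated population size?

N = 1617

N = (198 × 147) / 18 = 29106 / 18 = 1617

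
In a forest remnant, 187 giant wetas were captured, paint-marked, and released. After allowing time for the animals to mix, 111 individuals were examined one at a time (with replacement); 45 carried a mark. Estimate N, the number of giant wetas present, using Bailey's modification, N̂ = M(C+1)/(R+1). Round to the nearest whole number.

N ≈ 455

N̂ = 187·(111+1)/(45+1) = 187·112/46 = 20944/46 ≈ 455.3 → 455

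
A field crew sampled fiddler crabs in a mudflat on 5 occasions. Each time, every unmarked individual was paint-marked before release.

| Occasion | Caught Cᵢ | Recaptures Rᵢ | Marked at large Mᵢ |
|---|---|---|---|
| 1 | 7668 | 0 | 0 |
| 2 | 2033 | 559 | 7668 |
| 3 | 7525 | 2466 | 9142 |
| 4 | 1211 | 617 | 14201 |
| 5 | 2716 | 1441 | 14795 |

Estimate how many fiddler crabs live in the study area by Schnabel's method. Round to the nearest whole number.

N ≈ 27,890

Σ MᵢCᵢ = 0·7668 + 7668·2033 + 9142·7525 + 14201·1211 + 14795·2716 = 0 + 15589044 + 68793550 + 17197411 + 40183220 = 141763225
Σ Rᵢ = 0 + 559 + 2466 + 617 + 1441 = 5083
N̂ = 141763225 / 5083 ≈ 27889.7 → 27890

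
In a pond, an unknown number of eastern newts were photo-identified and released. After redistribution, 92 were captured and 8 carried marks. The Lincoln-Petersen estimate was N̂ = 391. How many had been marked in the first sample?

M = 34

From N = M·C/R: M = N·R / C = 391·8 / 92 = 3128 / 92 = 34.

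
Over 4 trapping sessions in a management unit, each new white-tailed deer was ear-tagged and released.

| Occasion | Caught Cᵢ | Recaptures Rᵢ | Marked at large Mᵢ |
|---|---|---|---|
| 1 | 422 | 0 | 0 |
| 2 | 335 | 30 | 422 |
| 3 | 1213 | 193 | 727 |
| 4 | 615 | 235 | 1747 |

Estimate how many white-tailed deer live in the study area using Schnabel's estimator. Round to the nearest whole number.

N ≈ 4580

Σ MᵢCᵢ = 0·422 + 422·335 + 727·1213 + 1747·615 = 0 + 141370 + 881851 + 1074405 = 2097626
Σ Rᵢ = 0 + 30 + 193 + 235 = 458
N̂ = 2097626 / 458 ≈ 4580.0 → 4580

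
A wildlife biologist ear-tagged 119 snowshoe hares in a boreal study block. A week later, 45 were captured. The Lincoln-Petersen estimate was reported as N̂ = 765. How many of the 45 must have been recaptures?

R = 7

From N = M·C/R: R = M·C / N = 119·45 / 765 = 5355 / 765 = 7.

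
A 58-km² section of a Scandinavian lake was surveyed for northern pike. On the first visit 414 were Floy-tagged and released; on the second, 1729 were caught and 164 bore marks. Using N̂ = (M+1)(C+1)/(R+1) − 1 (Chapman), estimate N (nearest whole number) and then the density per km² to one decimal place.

density ≈ 75.0 northern pike per km²

N̂ = 415·1730/165 − 1 = 717950/165 − 1 ≈ 4350.2 → 4350
Density = N̂ / area = 4350 / 58 = 75.0 per km²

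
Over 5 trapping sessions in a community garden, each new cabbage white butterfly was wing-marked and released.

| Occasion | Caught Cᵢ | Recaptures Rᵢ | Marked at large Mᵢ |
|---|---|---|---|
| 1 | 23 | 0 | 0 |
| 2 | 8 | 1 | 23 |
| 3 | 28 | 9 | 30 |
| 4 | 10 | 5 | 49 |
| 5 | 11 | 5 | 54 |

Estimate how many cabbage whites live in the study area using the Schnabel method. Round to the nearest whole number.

Σ MᵢCᵢ = 0·23 + 23·8 + 30·28 + 49·10 + 54·11 = 0 + 184 + 840 + 490 + 594 = 2108
Σ Rᵢ = 0 + 1 + 9 + 5 + 5 = 20
N̂ = 2108 / 20 ≈ 105.4 → 105

N ≈ 105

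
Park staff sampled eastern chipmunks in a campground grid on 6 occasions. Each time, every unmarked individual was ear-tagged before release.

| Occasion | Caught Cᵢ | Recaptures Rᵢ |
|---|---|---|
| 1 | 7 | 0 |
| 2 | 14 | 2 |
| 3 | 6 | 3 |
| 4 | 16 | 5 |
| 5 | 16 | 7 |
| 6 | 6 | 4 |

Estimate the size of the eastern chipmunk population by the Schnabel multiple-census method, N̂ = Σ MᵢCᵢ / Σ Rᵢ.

N = 64

Marked at large before each occasion: Mᵢ = Σⱼ<ᵢ (Cⱼ − Rⱼ) → M1=0, M2=7, M3=19, M4=22, M5=33, M6=42
Σ MᵢCᵢ = 0·7 + 7·14 + 19·6 + 22·16 + 33·16 + 42·6 = 0 + 98 + 114 + 352 + 528 + 252 = 1344
Σ Rᵢ = 0 + 2 + 3 + 5 + 7 + 4 = 21
N̂ = 1344 / 21 = 64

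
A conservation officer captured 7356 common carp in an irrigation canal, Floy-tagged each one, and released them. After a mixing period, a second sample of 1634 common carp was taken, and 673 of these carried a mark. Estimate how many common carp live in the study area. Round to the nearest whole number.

N = (7356 × 1634) / 673 = 12019704 / 673 ≈ 17859.9 → 17860

N ≈ 17,860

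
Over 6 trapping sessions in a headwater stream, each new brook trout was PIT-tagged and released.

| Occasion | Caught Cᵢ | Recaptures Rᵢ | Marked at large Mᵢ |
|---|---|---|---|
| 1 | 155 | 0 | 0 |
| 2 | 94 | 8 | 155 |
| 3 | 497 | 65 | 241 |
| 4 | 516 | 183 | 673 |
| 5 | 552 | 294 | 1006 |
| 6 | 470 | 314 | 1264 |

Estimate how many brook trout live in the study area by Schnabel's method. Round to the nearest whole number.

Σ MᵢCᵢ = 0·155 + 155·94 + 241·497 + 673·516 + 1006·552 + 1264·470 = 0 + 14570 + 119777 + 347268 + 555312 + 594080 = 1631007
Σ Rᵢ = 0 + 8 + 65 + 183 + 294 + 314 = 864
N̂ = 1631007 / 864 ≈ 1887.7 → 1888

N ≈ 1888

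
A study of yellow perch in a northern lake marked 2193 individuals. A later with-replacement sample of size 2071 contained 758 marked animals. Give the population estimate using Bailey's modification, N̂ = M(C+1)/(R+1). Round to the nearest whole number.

N ≈ 5987

N̂ = 2193·(2071+1)/(758+1) = 2193·2072/759 = 4543896/759 ≈ 5986.7 → 5987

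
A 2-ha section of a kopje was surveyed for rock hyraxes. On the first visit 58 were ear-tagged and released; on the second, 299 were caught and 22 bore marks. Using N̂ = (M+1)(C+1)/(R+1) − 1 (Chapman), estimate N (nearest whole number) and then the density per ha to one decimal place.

N̂ = 59·300/23 − 1 = 17700/23 − 1 ≈ 768.6 → 769
Density = N̂ / area = 769 / 2 ≈ 384.50 → 384.5 per ha

density ≈ 384.5 rock hyraxes per ha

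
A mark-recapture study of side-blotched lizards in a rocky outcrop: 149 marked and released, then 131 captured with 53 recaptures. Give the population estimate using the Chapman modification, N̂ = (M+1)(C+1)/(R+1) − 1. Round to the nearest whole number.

N ≈ 366

N̂ = (149+1)(131+1)/(53+1) − 1 = 150·132/54 − 1
= 19800/54 − 1 ≈ 366.7 − 1 ≈ 365.7 → 366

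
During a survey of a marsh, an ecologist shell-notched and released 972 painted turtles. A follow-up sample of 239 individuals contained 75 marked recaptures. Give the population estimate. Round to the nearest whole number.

N ≈ 3097

Lincoln-Petersen assumes M/N = R/C, so N = M·C / R.
N = (972 × 239) / 75 = 232308 / 75 ≈ 3097.4 → 3097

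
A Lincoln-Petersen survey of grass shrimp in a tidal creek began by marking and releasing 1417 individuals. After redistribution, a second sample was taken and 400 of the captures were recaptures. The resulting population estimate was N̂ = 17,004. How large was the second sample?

From N = M·C/R: C = N·R / M = 17004·400 / 1417 = 6801600 / 1417 = 4800.

C = 4800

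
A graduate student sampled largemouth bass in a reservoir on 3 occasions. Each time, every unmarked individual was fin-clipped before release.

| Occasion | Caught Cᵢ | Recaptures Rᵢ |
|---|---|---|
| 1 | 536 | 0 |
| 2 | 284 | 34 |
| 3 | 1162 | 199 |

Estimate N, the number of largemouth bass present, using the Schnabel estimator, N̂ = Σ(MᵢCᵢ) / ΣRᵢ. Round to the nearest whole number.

Marked at large before each occasion: Mᵢ = Σⱼ<ᵢ (Cⱼ − Rⱼ) → M1=0, M2=536, M3=786
Σ MᵢCᵢ = 0·536 + 536·284 + 786·1162 = 0 + 152224 + 913332 = 1065556
Σ Rᵢ = 0 + 34 + 199 = 233
N̂ = 1065556 / 233 ≈ 4573.2 → 4573

N ≈ 4573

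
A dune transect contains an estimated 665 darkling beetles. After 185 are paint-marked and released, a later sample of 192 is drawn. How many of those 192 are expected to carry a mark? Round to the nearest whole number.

expected recaptures ≈ 53

Expected recaptures E[R] = M·C / N.
E[R] = 185 × 192 / 665 = 35520 / 665 ≈ 53.4 → 53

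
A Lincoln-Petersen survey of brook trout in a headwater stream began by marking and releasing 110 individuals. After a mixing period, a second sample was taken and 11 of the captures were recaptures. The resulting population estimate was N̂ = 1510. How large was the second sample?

C = 151

From N = M·C/R: C = N·R / M = 1510·11 / 110 = 16610 / 110 = 151.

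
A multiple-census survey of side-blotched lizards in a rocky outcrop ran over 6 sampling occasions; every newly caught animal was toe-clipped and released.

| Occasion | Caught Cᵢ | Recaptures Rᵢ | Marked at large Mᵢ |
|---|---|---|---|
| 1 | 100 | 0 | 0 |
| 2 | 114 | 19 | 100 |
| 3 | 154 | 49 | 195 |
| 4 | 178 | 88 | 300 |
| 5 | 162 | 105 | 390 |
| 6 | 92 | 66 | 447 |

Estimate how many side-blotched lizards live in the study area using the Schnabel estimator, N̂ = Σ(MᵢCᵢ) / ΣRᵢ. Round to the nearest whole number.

N ≈ 609

Σ MᵢCᵢ = 0·100 + 100·114 + 195·154 + 300·178 + 390·162 + 447·92 = 0 + 11400 + 30030 + 53400 + 63180 + 41124 = 199134
Σ Rᵢ = 0 + 19 + 49 + 88 + 105 + 66 = 327
N̂ = 199134 / 327 ≈ 609.0 → 609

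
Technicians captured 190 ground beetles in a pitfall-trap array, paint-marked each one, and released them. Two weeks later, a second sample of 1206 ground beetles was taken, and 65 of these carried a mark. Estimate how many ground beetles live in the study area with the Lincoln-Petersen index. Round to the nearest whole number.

N = (190 × 1206) / 65 = 229140 / 65 ≈ 3525.2 → 3525

N ≈ 3525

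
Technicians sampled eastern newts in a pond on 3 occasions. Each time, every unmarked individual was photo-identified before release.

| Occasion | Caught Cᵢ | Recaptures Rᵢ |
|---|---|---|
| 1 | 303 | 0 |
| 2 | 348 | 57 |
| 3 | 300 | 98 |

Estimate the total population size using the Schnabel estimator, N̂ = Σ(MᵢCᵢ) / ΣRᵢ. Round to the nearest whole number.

Marked at large before each occasion: Mᵢ = Σⱼ<ᵢ (Cⱼ − Rⱼ) → M1=0, M2=303, M3=594
Σ MᵢCᵢ = 0·303 + 303·348 + 594·300 = 0 + 105444 + 178200 = 283644
Σ Rᵢ = 0 + 57 + 98 = 155
N̂ = 283644 / 155 ≈ 1830.0 → 1830

N ≈ 1830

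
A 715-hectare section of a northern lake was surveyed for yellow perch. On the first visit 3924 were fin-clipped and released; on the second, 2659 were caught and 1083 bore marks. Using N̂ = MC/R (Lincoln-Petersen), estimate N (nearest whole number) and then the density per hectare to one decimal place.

density ≈ 13.5 yellow perch per hectare

N̂ = 3924·2659/1083 = 10433916/1083 ≈ 9634.3 → 9634
Density = N̂ / area = 9634 / 715 ≈ 13.47 → 13.5 per hectare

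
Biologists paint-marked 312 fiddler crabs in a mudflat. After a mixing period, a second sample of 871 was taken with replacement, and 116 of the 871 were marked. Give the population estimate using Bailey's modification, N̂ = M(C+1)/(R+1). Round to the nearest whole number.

N̂ = 312·(871+1)/(116+1) = 312·872/117 = 272064/117 ≈ 2325.3 → 2325

N ≈ 2325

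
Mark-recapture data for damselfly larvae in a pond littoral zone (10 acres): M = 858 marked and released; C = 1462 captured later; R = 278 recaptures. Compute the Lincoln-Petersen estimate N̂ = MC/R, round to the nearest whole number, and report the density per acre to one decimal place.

N̂ = 858·1462/278 = 1254396/278 ≈ 4512.2 → 4512
Density = N̂ / area = 4512 / 10 ≈ 451.20 → 451.2 per acre

density ≈ 451.2 damselfly larvae per acre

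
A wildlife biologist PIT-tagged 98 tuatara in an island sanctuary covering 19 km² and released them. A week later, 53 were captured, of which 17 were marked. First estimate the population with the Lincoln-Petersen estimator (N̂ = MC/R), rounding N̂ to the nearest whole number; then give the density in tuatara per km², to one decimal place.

N̂ = 98·53/17 = 5194/17 ≈ 305.5 → 306
Density = N̂ / area = 306 / 19 ≈ 16.11 → 16.1 per km²

density ≈ 16.1 tuatara per km²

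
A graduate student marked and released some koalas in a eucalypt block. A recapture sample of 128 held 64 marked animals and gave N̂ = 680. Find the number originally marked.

M = 340

From N = M·C/R: M = N·R / C = 680·64 / 128 = 43520 / 128 = 340.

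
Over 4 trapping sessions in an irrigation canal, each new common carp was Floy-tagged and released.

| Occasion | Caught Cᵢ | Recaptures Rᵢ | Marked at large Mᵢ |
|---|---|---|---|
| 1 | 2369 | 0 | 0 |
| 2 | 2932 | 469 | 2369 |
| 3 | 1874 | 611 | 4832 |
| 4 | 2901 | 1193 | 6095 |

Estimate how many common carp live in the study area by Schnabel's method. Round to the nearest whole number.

Σ MᵢCᵢ = 0·2369 + 2369·2932 + 4832·1874 + 6095·2901 = 0 + 6945908 + 9055168 + 17681595 = 33682671
Σ Rᵢ = 0 + 469 + 611 + 1193 = 2273
N̂ = 33682671 / 2273 ≈ 14818.6 → 14819

N ≈ 14,819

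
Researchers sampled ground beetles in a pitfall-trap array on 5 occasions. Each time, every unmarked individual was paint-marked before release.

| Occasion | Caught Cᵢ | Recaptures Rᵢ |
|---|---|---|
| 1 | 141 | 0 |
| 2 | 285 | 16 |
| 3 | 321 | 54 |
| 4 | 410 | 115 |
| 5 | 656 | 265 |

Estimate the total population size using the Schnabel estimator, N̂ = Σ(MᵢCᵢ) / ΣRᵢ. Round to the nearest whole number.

N ≈ 2416

Marked at large before each occasion: Mᵢ = Σⱼ<ᵢ (Cⱼ − Rⱼ) → M1=0, M2=141, M3=410, M4=677, M5=972
Σ MᵢCᵢ = 0·141 + 141·285 + 410·321 + 677·410 + 972·656 = 0 + 40185 + 131610 + 277570 + 637632 = 1086997
Σ Rᵢ = 0 + 16 + 54 + 115 + 265 = 450
N̂ = 1086997 / 450 ≈ 2415.5 → 2416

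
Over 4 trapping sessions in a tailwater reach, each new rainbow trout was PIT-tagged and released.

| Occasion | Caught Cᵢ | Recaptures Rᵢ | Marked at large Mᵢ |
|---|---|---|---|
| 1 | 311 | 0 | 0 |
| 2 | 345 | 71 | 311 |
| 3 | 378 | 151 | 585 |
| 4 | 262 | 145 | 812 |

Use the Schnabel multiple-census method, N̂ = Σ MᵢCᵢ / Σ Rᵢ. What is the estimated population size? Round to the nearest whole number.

Σ MᵢCᵢ = 0·311 + 311·345 + 585·378 + 812·262 = 0 + 107295 + 221130 + 212744 = 541169
Σ Rᵢ = 0 + 71 + 151 + 145 = 367
N̂ = 541169 / 367 ≈ 1474.6 → 1475

N ≈ 1475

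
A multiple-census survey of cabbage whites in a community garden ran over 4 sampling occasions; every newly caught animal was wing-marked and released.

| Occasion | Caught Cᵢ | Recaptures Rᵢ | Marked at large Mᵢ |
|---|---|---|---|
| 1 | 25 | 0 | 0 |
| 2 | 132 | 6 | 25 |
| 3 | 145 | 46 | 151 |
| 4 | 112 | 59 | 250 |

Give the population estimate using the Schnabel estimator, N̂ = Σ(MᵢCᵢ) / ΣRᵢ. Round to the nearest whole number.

Σ MᵢCᵢ = 0·25 + 25·132 + 151·145 + 250·112 = 0 + 3300 + 21895 + 28000 = 53195
Σ Rᵢ = 0 + 6 + 46 + 59 = 111
N̂ = 53195 / 111 ≈ 479.2 → 479

N ≈ 479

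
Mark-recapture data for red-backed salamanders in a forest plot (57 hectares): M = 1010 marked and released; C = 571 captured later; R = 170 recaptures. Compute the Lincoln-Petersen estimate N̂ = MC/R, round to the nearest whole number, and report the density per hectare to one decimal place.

density ≈ 59.5 red-backed salamanders per hectare

N̂ = 1010·571/170 = 576710/170 ≈ 3392.4 → 3392
Density = N̂ / area = 3392 / 57 ≈ 59.51 → 59.5 per hectare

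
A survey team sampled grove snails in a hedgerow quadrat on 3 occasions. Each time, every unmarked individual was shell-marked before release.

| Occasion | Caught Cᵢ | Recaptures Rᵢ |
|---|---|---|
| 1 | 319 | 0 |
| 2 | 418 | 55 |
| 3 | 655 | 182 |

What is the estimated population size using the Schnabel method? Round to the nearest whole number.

Marked at large before each occasion: Mᵢ = Σⱼ<ᵢ (Cⱼ − Rⱼ) → M1=0, M2=319, M3=682
Σ MᵢCᵢ = 0·319 + 319·418 + 682·655 = 0 + 133342 + 446710 = 580052
Σ Rᵢ = 0 + 55 + 182 = 237
N̂ = 580052 / 237 ≈ 2447.48 → 2447

N ≈ 2447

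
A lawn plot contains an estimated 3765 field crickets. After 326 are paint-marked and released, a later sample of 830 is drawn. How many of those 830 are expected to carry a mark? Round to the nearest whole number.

expected recaptures ≈ 72

The marked fraction of the population is 326/3765, so in a sample of 830 expect C·(M/N) marked.
E[R] = 326 × 830 / 3765 = 270580 / 3765 ≈ 71.9 → 72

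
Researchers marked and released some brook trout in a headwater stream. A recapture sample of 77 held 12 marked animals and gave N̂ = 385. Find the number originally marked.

From N = M·C/R: M = N·R / C = 385·12 / 77 = 4620 / 77 = 60.

M = 60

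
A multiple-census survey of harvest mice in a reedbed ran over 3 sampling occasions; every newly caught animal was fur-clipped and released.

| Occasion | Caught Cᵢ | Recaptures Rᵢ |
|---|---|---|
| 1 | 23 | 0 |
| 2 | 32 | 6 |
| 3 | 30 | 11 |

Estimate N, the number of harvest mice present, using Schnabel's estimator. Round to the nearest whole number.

N ≈ 130

Marked at large before each occasion: Mᵢ = Σⱼ<ᵢ (Cⱼ − Rⱼ) → M1=0, M2=23, M3=49
Σ MᵢCᵢ = 0·23 + 23·32 + 49·30 = 0 + 736 + 1470 = 2206
Σ Rᵢ = 0 + 6 + 11 = 17
N̂ = 2206 / 17 ≈ 129.8 → 130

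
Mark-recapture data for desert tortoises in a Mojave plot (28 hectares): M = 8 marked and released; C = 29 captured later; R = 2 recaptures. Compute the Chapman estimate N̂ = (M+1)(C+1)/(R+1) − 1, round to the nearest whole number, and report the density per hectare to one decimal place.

density ≈ 3.2 desert tortoises per hectare

N̂ = 9·30/3 − 1 = 270/3 − 1 = 89
Density = N̂ / area = 89 / 28 ≈ 3.18 → 3.2 per hectare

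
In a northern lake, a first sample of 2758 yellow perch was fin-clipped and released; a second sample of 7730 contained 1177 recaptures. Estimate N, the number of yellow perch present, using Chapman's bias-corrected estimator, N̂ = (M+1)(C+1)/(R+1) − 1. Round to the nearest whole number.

N ≈ 18,106

N̂ = (2758+1)(7730+1)/(1177+1) − 1 = 2759·7731/1178 − 1
= 21329829/1178 − 1 ≈ 18106.8 − 1 ≈ 18105.8 → 18106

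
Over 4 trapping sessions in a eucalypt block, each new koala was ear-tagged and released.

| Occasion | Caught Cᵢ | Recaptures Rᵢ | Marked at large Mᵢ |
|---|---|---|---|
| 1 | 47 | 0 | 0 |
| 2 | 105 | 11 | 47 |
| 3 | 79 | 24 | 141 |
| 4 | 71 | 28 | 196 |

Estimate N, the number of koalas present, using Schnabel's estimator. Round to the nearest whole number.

Σ MᵢCᵢ = 0·47 + 47·105 + 141·79 + 196·71 = 0 + 4935 + 11139 + 13916 = 29990
Σ Rᵢ = 0 + 11 + 24 + 28 = 63
N̂ = 29990 / 63 ≈ 476.0 → 476

N ≈ 476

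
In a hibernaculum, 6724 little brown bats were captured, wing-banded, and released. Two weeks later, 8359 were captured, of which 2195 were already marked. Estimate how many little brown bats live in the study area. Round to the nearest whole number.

N ≈ 25,606

Lincoln-Petersen assumes M/N = R/C, so N = M·C / R.
N = (6724 × 8359) / 2195 = 56205916 / 2195 ≈ 25606.3 → 25606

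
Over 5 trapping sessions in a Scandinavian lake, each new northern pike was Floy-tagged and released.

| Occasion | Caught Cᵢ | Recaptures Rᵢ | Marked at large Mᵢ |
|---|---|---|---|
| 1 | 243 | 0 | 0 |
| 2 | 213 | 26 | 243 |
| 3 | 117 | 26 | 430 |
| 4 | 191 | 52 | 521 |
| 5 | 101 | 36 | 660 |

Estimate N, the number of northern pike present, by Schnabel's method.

Σ MᵢCᵢ = 0·243 + 243·213 + 430·117 + 521·191 + 660·101 = 0 + 51759 + 50310 + 99511 + 66660 = 268240
Σ Rᵢ = 0 + 26 + 26 + 52 + 36 = 140
N̂ = 268240 / 140 = 1916

N = 1916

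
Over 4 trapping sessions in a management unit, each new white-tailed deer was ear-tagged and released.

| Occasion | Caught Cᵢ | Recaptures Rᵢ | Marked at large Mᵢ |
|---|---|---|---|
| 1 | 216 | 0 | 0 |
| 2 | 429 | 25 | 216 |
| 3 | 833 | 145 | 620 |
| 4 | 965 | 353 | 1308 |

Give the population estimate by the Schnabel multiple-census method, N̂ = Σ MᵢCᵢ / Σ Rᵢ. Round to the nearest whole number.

Σ MᵢCᵢ = 0·216 + 216·429 + 620·833 + 1308·965 = 0 + 92664 + 516460 + 1262220 = 1871344
Σ Rᵢ = 0 + 25 + 145 + 353 = 523
N̂ = 1871344 / 523 ≈ 3578.1 → 3578

N ≈ 3578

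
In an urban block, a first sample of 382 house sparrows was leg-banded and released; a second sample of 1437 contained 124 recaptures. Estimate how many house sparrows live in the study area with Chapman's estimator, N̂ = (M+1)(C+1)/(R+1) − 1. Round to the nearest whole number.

N̂ = (382+1)(1437+1)/(124+1) − 1 = 383·1438/125 − 1
= 550754/125 − 1 ≈ 4406.0 − 1 ≈ 4405.0 → 4405

N ≈ 4405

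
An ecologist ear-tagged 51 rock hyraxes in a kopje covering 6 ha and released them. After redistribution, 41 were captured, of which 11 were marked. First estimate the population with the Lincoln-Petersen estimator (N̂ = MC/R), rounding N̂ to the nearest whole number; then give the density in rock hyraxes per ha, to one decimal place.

N̂ = 51·41/11 = 2091/11 ≈ 190.1 → 190
Density = N̂ / area = 190 / 6 ≈ 31.67 → 31.7 per ha

density ≈ 31.7 rock hyraxes per ha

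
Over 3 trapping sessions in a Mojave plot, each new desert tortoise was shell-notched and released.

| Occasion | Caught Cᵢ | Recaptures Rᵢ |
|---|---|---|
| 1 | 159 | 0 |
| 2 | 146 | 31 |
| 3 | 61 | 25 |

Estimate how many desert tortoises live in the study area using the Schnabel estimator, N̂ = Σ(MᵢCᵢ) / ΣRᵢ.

Marked at large before each occasion: Mᵢ = Σⱼ<ᵢ (Cⱼ − Rⱼ) → M1=0, M2=159, M3=274
Σ MᵢCᵢ = 0·159 + 159·146 + 274·61 = 0 + 23214 + 16714 = 39928
Σ Rᵢ = 0 + 31 + 25 = 56
N̂ = 39928 / 56 = 713

N = 713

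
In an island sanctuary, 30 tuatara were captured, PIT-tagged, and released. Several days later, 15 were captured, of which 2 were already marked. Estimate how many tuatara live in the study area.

N = (30 × 15) / 2 = 450 / 2 = 225

N = 225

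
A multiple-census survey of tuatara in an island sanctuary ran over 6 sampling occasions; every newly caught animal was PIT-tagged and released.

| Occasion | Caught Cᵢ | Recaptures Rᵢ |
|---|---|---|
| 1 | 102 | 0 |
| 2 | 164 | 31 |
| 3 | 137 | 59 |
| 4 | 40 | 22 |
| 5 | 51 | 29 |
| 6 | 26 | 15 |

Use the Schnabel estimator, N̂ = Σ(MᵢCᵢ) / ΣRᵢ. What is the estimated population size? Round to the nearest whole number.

N ≈ 561

Marked at large before each occasion: Mᵢ = Σⱼ<ᵢ (Cⱼ − Rⱼ) → M1=0, M2=102, M3=235, M4=313, M5=331, M6=353
Σ MᵢCᵢ = 0·102 + 102·164 + 235·137 + 313·40 + 331·51 + 353·26 = 0 + 16728 + 32195 + 12520 + 16881 + 9178 = 87502
Σ Rᵢ = 0 + 31 + 59 + 22 + 29 + 15 = 156
N̂ = 87502 / 156 ≈ 560.9 → 561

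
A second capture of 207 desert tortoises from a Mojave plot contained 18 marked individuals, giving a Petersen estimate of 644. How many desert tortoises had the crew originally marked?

From N = M·C/R: M = N·R / C = 644·18 / 207 = 11592 / 207 = 56.

M = 56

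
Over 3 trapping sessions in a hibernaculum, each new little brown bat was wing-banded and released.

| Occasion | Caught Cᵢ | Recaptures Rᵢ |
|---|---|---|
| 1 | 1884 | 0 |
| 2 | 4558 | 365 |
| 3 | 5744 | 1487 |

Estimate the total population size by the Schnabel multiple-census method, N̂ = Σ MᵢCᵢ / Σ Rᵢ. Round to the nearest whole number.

N ≈ 23,485

Marked at large before each occasion: Mᵢ = Σⱼ<ᵢ (Cⱼ − Rⱼ) → M1=0, M2=1884, M3=6077
Σ MᵢCᵢ = 0·1884 + 1884·4558 + 6077·5744 = 0 + 8587272 + 34906288 = 43493560
Σ Rᵢ = 0 + 365 + 1487 = 1852
N̂ = 43493560 / 1852 ≈ 23484.6 → 23485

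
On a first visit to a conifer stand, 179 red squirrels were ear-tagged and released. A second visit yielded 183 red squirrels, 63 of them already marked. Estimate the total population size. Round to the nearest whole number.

N = (179 × 183) / 63 = 32757 / 63 ≈ 520.0 → 520

N ≈ 520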